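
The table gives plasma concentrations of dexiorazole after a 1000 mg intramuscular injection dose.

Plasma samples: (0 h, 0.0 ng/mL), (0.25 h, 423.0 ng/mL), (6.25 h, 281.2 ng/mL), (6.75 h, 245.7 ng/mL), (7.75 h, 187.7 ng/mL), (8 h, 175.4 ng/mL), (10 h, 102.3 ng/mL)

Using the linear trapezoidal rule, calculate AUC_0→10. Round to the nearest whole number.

AUC = 2837 ng/mL·h

Trapezoidal AUC_0→10:
  [0→0.25]: (0.0+423.0)/2 × 0.25 = 52.875
  [0.25→6.25]: (423.0+281.2)/2 × 6 = 2112.6
  [6.25→6.75]: (281.2+245.7)/2 × 0.5 = 131.725
  [6.75→7.75]: (245.7+187.7)/2 × 1 = 216.7
  [7.75→8]: (187.7+175.4)/2 × 0.25 = 45.3875
  [8→10]: (175.4+102.3)/2 × 2 = 277.7
  Sum = 2836.9875 ng/mL·h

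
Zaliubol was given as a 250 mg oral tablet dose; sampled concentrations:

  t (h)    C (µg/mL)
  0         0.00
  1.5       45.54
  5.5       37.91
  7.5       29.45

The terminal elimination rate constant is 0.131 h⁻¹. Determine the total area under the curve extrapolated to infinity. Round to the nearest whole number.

Trapezoidal AUC_0→7.5:
  [0→1.5]: (0.00+45.54)/2 × 1.5 = 34.155
  [1.5→5.5]: (45.54+37.91)/2 × 4 = 166.9
  [5.5→7.5]: (37.91+29.45)/2 × 2 = 67.36
  Sum = 268.415 µg/mL·h
Extrapolated tail: C_last / k_e = 29.45 / 0.131 = 224.809
AUC_0→∞ = 268.415 + 224.809 = 493.224 µg/mL·h

AUC = 493 µg/mL·h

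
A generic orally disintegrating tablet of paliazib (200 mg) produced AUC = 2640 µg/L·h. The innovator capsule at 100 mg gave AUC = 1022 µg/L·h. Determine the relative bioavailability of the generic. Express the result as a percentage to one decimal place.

F_rel = 129.2%

F_rel = (AUC_test/D_test) / (AUC_ref/D_ref)
      = (2640/200) / (1022/100)
      = 13.2 / 10.22 = 1.2916 = 129.16%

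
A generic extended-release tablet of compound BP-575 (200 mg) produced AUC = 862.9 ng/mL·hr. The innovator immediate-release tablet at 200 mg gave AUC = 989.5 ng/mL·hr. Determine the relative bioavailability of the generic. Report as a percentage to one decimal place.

F_rel = 87.2%

F_rel = (AUC_test/D_test) / (AUC_ref/D_ref)
      = (862.9/200) / (989.5/200)
      = 4.3145 / 4.9475 = 0.8721 = 87.21%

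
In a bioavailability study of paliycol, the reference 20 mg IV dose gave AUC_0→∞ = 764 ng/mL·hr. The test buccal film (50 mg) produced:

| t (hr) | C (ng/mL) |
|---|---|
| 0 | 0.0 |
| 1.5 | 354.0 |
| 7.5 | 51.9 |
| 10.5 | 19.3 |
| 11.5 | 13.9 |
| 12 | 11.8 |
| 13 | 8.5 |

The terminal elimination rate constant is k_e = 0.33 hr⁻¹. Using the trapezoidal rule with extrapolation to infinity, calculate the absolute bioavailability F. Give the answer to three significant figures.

Trapezoidal AUC_0→13 (buccal film):
  [0→1.5]: (0.0+354.0)/2 × 1.5 = 265.5
  [1.5→7.5]: (354.0+51.9)/2 × 6 = 1217.7
  [7.5→10.5]: (51.9+19.3)/2 × 3 = 106.8
  [10.5→11.5]: (19.3+13.9)/2 × 1 = 16.6
  [11.5→12]: (13.9+11.8)/2 × 0.5 = 6.425
  [12→13]: (11.8+8.5)/2 × 1 = 10.15
  Sum = 1623.175 ng/mL·hr
Tail: C_last/k_e = 8.5/0.33 = 25.758
AUC_0→∞ (buccal film) = 1623.175 + 25.758 = 1648.933 ng/mL·hr
F = (AUC_ev/D_ev)/(AUC_iv/D_iv) = (1648.933/50)/(764/20) = 32.97866/38.2 = 0.8633

F = 0.863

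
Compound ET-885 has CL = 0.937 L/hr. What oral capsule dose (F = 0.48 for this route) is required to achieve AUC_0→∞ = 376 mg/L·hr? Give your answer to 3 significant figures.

Dose = CL × AUC_0→∞ / F
     = 0.937 × 376 / 0.48 = 733.983 mg

Dose = 734 mg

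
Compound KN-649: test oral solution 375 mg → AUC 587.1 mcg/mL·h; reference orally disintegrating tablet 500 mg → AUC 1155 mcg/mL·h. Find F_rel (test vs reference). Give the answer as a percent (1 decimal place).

F_rel = 67.8%

F_rel = (AUC_test/D_test) / (AUC_ref/D_ref)
      = (587.1/375) / (1155/500)
      = 1.5656 / 2.31 = 0.6777 = 67.77%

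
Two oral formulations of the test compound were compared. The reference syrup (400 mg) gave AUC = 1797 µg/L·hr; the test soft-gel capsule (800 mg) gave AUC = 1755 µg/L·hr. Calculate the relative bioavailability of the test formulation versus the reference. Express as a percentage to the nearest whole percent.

F_rel = 49%

F_rel = (AUC_test/D_test) / (AUC_ref/D_ref)
      = (1755/800) / (1797/400)
      = 2.19375 / 4.4925 = 0.4883 = 48.83%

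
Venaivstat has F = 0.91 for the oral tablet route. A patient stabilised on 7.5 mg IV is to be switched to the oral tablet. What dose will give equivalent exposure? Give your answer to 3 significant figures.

D_oral = 8.24 mg

For equal systemic exposure: F × D_ev = D_iv
D_ev = D_iv / F = 7.5 / 0.91 = 8.24176 mg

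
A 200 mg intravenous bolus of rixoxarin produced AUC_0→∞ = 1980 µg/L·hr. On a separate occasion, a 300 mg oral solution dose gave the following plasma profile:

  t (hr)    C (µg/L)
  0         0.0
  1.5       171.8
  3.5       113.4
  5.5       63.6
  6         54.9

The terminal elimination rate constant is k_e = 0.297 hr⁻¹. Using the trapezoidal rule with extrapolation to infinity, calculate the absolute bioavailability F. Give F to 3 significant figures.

F = 0.271

Trapezoidal AUC_0→6 (oral solution):
  [0→1.5]: (0.0+171.8)/2 × 1.5 = 128.85
  [1.5→3.5]: (171.8+113.4)/2 × 2 = 285.2
  [3.5→5.5]: (113.4+63.6)/2 × 2 = 177.0
  [5.5→6]: (63.6+54.9)/2 × 0.5 = 29.625
  Sum = 620.675 µg/L·hr
Tail: C_last/k_e = 54.9/0.297 = 184.848
AUC_0→∞ (oral solution) = 620.675 + 184.848 = 805.523 µg/L·hr
F = (AUC_ev/D_ev)/(AUC_iv/D_iv) = (805.523/300)/(1980/200) = 2.68508/9.9 = 0.2712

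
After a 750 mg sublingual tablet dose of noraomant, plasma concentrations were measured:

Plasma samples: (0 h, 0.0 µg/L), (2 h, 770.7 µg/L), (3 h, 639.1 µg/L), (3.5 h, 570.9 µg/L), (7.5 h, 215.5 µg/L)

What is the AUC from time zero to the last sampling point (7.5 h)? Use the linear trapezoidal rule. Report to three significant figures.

AUC = 3350 µg/L·h

Trapezoidal AUC_0→7.5:
  [0→2]: (0.0+770.7)/2 × 2 = 770.7
  [2→3]: (770.7+639.1)/2 × 1 = 704.9
  [3→3.5]: (639.1+570.9)/2 × 0.5 = 302.5
  [3.5→7.5]: (570.9+215.5)/2 × 4 = 1572.8
  Sum = 3350.9 µg/L·h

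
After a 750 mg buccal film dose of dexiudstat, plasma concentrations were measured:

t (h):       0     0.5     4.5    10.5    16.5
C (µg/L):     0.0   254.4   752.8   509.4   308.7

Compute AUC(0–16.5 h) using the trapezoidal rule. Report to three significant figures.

Trapezoidal AUC_0→16.5:
  [0→0.5]: (0.0+254.4)/2 × 0.5 = 63.6
  [0.5→4.5]: (254.4+752.8)/2 × 4 = 2014.4
  [4.5→10.5]: (752.8+509.4)/2 × 6 = 3786.6
  [10.5→16.5]: (509.4+308.7)/2 × 6 = 2454.3
  Sum = 8318.9 µg/L·h

AUC = 8320 µg/L·h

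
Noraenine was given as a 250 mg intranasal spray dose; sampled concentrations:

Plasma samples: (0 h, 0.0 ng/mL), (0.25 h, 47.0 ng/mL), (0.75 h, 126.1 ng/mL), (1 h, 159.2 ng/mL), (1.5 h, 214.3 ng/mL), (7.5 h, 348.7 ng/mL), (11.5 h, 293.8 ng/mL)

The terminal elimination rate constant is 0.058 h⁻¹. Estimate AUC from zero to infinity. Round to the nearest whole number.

AUC = 8218 ng/mL·h

Trapezoidal AUC_0→11.5:
  [0→0.25]: (0.0+47.0)/2 × 0.25 = 5.875
  [0.25→0.75]: (47.0+126.1)/2 × 0.5 = 43.275
  [0.75→1]: (126.1+159.2)/2 × 0.25 = 35.6625
  [1→1.5]: (159.2+214.3)/2 × 0.5 = 93.375
  [1.5→7.5]: (214.3+348.7)/2 × 6 = 1689.0
  [7.5→11.5]: (348.7+293.8)/2 × 4 = 1285.0
  Sum = 3152.1875 ng/mL·h
Extrapolated tail: C_last / k_e = 293.8 / 0.058 = 5065.517
AUC_0→∞ = 3152.1875 + 5065.517 = 8217.7045 ng/mL·h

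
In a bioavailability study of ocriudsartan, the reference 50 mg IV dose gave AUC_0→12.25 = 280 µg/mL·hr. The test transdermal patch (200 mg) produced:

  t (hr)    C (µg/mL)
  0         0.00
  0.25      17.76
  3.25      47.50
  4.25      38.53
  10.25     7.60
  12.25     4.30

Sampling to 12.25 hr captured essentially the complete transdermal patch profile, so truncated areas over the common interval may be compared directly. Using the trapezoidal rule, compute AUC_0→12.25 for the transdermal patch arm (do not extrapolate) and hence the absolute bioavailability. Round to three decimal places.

F = 0.262

Trapezoidal AUC_0→12.25 (transdermal patch):
  [0→0.25]: (0.00+17.76)/2 × 0.25 = 2.22
  [0.25→3.25]: (17.76+47.50)/2 × 3 = 97.89
  [3.25→4.25]: (47.50+38.53)/2 × 1 = 43.015
  [4.25→10.25]: (38.53+7.60)/2 × 6 = 138.39
  [10.25→12.25]: (7.60+4.30)/2 × 2 = 11.9
  Sum = 293.415 µg/mL·hr
F = (AUC_ev/D_ev)/(AUC_iv/D_iv) = (293.415/200)/(280/50) = 1.467075/5.6 = 0.2620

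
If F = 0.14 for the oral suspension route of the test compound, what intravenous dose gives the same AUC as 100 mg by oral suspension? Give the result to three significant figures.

Systemic exposure from an extravascular dose = F × D_ev, so the equivalent IV dose is F × D_ev.
D_iv = F × D_ev = 0.14 × 100 = 14 mg

D_iv = 14.0 mg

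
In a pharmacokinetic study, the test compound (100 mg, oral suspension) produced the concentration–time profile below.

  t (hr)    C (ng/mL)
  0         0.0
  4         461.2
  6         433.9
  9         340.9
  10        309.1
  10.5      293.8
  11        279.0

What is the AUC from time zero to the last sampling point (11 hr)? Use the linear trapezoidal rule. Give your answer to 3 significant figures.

AUC = 3600 ng/mL·hr

Trapezoidal AUC_0→11:
  [0→4]: (0.0+461.2)/2 × 4 = 922.4
  [4→6]: (461.2+433.9)/2 × 2 = 895.1
  [6→9]: (433.9+340.9)/2 × 3 = 1162.2
  [9→10]: (340.9+309.1)/2 × 1 = 325.0
  [10→10.5]: (309.1+293.8)/2 × 0.5 = 150.725
  [10.5→11]: (293.8+279.0)/2 × 0.5 = 143.2
  Sum = 3598.625 ng/mL·hr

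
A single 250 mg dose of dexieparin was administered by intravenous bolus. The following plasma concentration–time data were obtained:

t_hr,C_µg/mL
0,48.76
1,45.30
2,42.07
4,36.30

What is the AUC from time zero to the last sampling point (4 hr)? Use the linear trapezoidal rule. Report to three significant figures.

AUC = 169 µg/mL·hr

Trapezoidal AUC_0→4:
  [0→1]: (48.76+45.30)/2 × 1 = 47.03
  [1→2]: (45.30+42.07)/2 × 1 = 43.685
  [2→4]: (42.07+36.30)/2 × 2 = 78.37
  Sum = 169.085 µg/mL·hr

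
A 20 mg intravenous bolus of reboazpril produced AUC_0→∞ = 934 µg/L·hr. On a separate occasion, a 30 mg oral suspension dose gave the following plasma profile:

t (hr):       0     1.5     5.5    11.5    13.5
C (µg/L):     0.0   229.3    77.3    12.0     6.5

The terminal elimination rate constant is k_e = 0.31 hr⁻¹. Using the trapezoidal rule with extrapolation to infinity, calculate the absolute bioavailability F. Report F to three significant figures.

F = 0.780

Trapezoidal AUC_0→13.5 (oral suspension):
  [0→1.5]: (0.0+229.3)/2 × 1.5 = 171.975
  [1.5→5.5]: (229.3+77.3)/2 × 4 = 613.2
  [5.5→11.5]: (77.3+12.0)/2 × 6 = 267.9
  [11.5→13.5]: (12.0+6.5)/2 × 2 = 18.5
  Sum = 1071.575 µg/L·hr
Tail: C_last/k_e = 6.5/0.31 = 20.968
AUC_0→∞ (oral suspension) = 1071.575 + 20.968 = 1092.543 µg/L·hr
F = (AUC_ev/D_ev)/(AUC_iv/D_iv) = (1092.543/30)/(934/20) = 36.4181/46.7 = 0.7798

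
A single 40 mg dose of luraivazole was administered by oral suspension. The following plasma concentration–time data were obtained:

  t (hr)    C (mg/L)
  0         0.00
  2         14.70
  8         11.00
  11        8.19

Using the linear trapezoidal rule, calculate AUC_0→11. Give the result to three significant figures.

AUC = 121 mg/L·hr

Trapezoidal AUC_0→11:
  [0→2]: (0.00+14.70)/2 × 2 = 14.7
  [2→8]: (14.70+11.00)/2 × 6 = 77.1
  [8→11]: (11.00+8.19)/2 × 3 = 28.785
  Sum = 120.585 mg/L·hr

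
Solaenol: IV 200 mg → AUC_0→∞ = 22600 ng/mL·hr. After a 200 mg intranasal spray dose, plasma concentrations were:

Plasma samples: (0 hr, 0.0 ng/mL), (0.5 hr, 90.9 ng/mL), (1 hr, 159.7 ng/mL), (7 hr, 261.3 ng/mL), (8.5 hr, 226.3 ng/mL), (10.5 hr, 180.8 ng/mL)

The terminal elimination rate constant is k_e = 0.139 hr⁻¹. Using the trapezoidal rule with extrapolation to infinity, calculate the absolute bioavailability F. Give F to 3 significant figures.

F = 0.151

Trapezoidal AUC_0→10.5 (intranasal spray):
  [0→0.5]: (0.0+90.9)/2 × 0.5 = 22.725
  [0.5→1]: (90.9+159.7)/2 × 0.5 = 62.65
  [1→7]: (159.7+261.3)/2 × 6 = 1263.0
  [7→8.5]: (261.3+226.3)/2 × 1.5 = 365.7
  [8.5→10.5]: (226.3+180.8)/2 × 2 = 407.1
  Sum = 2121.175 ng/mL·hr
Tail: C_last/k_e = 180.8/0.139 = 1300.719
AUC_0→∞ (intranasal spray) = 2121.175 + 1300.719 = 3421.894 ng/mL·hr
F = (AUC_ev/D_ev)/(AUC_iv/D_iv) = (3421.894/200)/(22600/200) = 17.10947/113 = 0.1514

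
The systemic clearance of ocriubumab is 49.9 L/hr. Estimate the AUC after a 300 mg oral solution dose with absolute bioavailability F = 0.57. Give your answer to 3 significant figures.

AUC_0→∞ = F × Dose / CL
        = 0.57 × 300 / 49.9 = 3.42685 mg/L·hr

AUC = 3.43 mg/L·hr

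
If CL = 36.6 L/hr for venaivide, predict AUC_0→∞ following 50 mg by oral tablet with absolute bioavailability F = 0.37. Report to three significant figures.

AUC = 0.505 mg/L·hr

AUC_0→∞ = F × Dose / CL
        = 0.37 × 50 / 36.6 = 0.505464 mg/L·hr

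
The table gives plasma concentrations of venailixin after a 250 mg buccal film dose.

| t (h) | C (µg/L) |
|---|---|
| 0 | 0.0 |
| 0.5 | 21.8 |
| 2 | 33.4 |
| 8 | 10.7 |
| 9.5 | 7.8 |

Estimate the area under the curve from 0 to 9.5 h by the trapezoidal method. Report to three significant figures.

Trapezoidal AUC_0→9.5:
  [0→0.5]: (0.0+21.8)/2 × 0.5 = 5.45
  [0.5→2]: (21.8+33.4)/2 × 1.5 = 41.4
  [2→8]: (33.4+10.7)/2 × 6 = 132.3
  [8→9.5]: (10.7+7.8)/2 × 1.5 = 13.875
  Sum = 193.025 µg/L·h

AUC = 193 µg/L·h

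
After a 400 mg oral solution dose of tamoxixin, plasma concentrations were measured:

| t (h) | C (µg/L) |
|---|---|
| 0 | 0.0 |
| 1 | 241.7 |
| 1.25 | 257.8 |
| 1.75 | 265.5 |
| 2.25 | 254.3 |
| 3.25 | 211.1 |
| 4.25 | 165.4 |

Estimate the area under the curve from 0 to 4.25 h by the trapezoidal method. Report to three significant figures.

Trapezoidal AUC_0→4.25:
  [0→1]: (0.0+241.7)/2 × 1 = 120.85
  [1→1.25]: (241.7+257.8)/2 × 0.25 = 62.4375
  [1.25→1.75]: (257.8+265.5)/2 × 0.5 = 130.825
  [1.75→2.25]: (265.5+254.3)/2 × 0.5 = 129.95
  [2.25→3.25]: (254.3+211.1)/2 × 1 = 232.7
  [3.25→4.25]: (211.1+165.4)/2 × 1 = 188.25
  Sum = 865.0125 µg/L·h

AUC = 865 µg/L·h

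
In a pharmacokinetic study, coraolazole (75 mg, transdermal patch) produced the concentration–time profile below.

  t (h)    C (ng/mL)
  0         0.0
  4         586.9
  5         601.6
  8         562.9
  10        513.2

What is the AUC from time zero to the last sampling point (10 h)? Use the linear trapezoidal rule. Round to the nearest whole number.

AUC = 4591 ng/mL·h

Trapezoidal AUC_0→10:
  [0→4]: (0.0+586.9)/2 × 4 = 1173.8
  [4→5]: (586.9+601.6)/2 × 1 = 594.25
  [5→8]: (601.6+562.9)/2 × 3 = 1746.75
  [8→10]: (562.9+513.2)/2 × 2 = 1076.1
  Sum = 4590.9 ng/mL·h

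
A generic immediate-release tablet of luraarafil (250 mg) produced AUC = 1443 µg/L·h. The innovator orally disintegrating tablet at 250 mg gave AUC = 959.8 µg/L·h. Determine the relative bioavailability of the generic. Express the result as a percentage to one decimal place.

F_rel = (AUC_test/D_test) / (AUC_ref/D_ref)
      = (1443/250) / (959.8/250)
      = 5.772 / 3.8392 = 1.5034 = 150.34%

F_rel = 150.3%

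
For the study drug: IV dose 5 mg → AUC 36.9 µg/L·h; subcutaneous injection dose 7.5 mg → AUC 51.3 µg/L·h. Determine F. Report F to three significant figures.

F = (AUC_ev / D_ev) / (AUC_iv / D_iv)
  = (51.3/7.5) / (36.9/5)
  = 6.84 / 7.38 = 0.9268

F = 0.927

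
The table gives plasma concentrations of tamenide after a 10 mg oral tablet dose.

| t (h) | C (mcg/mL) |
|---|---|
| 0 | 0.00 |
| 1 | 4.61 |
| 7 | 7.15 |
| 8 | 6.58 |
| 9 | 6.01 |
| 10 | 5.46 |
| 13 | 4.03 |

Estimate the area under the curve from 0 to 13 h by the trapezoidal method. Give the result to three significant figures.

AUC = 70.7 mcg/mL·h

Trapezoidal AUC_0→13:
  [0→1]: (0.00+4.61)/2 × 1 = 2.305
  [1→7]: (4.61+7.15)/2 × 6 = 35.28
  [7→8]: (7.15+6.58)/2 × 1 = 6.865
  [8→9]: (6.58+6.01)/2 × 1 = 6.295
  [9→10]: (6.01+5.46)/2 × 1 = 5.735
  [10→13]: (5.46+4.03)/2 × 3 = 14.235
  Sum = 70.715 mcg/mL·h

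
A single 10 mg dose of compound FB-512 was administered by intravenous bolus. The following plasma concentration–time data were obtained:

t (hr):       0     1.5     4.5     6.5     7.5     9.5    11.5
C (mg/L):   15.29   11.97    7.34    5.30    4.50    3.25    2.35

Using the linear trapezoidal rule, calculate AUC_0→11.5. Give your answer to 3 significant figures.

Trapezoidal AUC_0→11.5:
  [0→1.5]: (15.29+11.97)/2 × 1.5 = 20.445
  [1.5→4.5]: (11.97+7.34)/2 × 3 = 28.965
  [4.5→6.5]: (7.34+5.30)/2 × 2 = 12.64
  [6.5→7.5]: (5.30+4.50)/2 × 1 = 4.9
  [7.5→9.5]: (4.50+3.25)/2 × 2 = 7.75
  [9.5→11.5]: (3.25+2.35)/2 × 2 = 5.6
  Sum = 80.3 mg/L·hr

AUC = 80.3 mg/L·hr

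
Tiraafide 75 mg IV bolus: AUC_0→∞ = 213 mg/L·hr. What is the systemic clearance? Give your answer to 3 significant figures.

CL = 0.352 L/hr

CL = Dose_iv / AUC_0→∞
   = 75 / 213 = 0.352113 L/hr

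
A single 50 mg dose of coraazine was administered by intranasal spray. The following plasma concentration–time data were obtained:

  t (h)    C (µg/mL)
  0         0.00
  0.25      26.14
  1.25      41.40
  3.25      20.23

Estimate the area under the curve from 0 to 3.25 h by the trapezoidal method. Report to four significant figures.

AUC = 98.67 µg/mL·h

Trapezoidal AUC_0→3.25:
  [0→0.25]: (0.00+26.14)/2 × 0.25 = 3.2675
  [0.25→1.25]: (26.14+41.40)/2 × 1 = 33.77
  [1.25→3.25]: (41.40+20.23)/2 × 2 = 61.63
  Sum = 98.6675 µg/mL·h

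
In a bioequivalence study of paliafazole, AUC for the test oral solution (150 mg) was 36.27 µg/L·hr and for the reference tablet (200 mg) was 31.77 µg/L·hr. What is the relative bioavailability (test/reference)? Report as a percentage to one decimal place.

F_rel = (AUC_test/D_test) / (AUC_ref/D_ref)
      = (36.27/150) / (31.77/200)
      = 0.2418 / 0.15885 = 1.5222 = 152.22%

F_rel = 152.2%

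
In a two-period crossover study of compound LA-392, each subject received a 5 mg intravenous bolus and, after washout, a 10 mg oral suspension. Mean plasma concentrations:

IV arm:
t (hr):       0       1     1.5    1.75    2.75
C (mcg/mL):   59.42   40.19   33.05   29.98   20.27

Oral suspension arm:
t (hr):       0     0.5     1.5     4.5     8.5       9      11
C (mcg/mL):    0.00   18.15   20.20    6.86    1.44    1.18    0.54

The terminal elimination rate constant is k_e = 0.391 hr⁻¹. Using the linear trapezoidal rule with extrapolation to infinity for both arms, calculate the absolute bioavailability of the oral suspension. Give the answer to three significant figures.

F = 0.277

Trapezoidal AUC_0→2.75 (IV):
  [0→1]: (59.42+40.19)/2 × 1 = 49.805
  [1→1.5]: (40.19+33.05)/2 × 0.5 = 18.31
  [1.5→1.75]: (33.05+29.98)/2 × 0.25 = 7.87875
  [1.75→2.75]: (29.98+20.27)/2 × 1 = 25.125
  Sum = 101.11875 mcg/mL·hr
IV tail: 20.27/0.391 = 51.841; AUC_iv,0→∞ = 101.11875 + 51.841 = 152.95975 mcg/mL·hr
Trapezoidal AUC_0→11 (oral suspension):
  [0→0.5]: (0.00+18.15)/2 × 0.5 = 4.5375
  [0.5→1.5]: (18.15+20.20)/2 × 1 = 19.175
  [1.5→4.5]: (20.20+6.86)/2 × 3 = 40.59
  [4.5→8.5]: (6.86+1.44)/2 × 4 = 16.6
  [8.5→9]: (1.44+1.18)/2 × 0.5 = 0.655
  [9→11]: (1.18+0.54)/2 × 2 = 1.72
  Sum = 83.2775 mcg/mL·hr
oral suspension tail: 0.54/0.391 = 1.381; AUC_ev,0→∞ = 83.2775 + 1.381 = 84.6585 mcg/mL·hr
F = (AUC_ev/D_ev)/(AUC_iv/D_iv) = (84.6585/10)/(152.95975/5) = 8.46585/30.59195 = 0.2767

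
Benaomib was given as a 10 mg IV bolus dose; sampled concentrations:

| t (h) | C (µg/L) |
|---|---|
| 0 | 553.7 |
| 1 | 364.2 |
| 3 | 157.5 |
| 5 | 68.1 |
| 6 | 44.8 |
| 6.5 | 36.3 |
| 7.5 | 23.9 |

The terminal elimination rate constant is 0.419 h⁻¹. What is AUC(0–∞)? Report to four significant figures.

Trapezoidal AUC_0→7.5:
  [0→1]: (553.7+364.2)/2 × 1 = 458.95
  [1→3]: (364.2+157.5)/2 × 2 = 521.7
  [3→5]: (157.5+68.1)/2 × 2 = 225.6
  [5→6]: (68.1+44.8)/2 × 1 = 56.45
  [6→6.5]: (44.8+36.3)/2 × 0.5 = 20.275
  [6.5→7.5]: (36.3+23.9)/2 × 1 = 30.1
  Sum = 1313.075 µg/L·h
Extrapolated tail: C_last / k_e = 23.9 / 0.419 = 57.041
AUC_0→∞ = 1313.075 + 57.041 = 1370.116 µg/L·h

AUC = 1370 µg/L·h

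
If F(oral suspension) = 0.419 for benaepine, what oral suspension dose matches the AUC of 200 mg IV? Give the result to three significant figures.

D_oral = 477 mg

For equal systemic exposure: F × D_ev = D_iv
D_ev = D_iv / F = 200 / 0.419 = 477.327 mg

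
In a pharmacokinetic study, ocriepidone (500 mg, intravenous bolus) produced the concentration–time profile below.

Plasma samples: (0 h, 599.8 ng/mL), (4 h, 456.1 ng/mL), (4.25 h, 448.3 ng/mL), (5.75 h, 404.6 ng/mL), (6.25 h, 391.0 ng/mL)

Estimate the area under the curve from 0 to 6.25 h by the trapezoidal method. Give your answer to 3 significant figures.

Trapezoidal AUC_0→6.25:
  [0→4]: (599.8+456.1)/2 × 4 = 2111.8
  [4→4.25]: (456.1+448.3)/2 × 0.25 = 113.05
  [4.25→5.75]: (448.3+404.6)/2 × 1.5 = 639.675
  [5.75→6.25]: (404.6+391.0)/2 × 0.5 = 198.9
  Sum = 3063.425 ng/mL·h

AUC = 3060 ng/mL·h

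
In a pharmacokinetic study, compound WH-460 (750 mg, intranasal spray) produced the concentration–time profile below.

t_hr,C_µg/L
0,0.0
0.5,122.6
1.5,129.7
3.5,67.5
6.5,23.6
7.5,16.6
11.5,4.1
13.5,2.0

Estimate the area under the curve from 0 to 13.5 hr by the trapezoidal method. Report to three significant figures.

AUC = 558 µg/L·hr

Trapezoidal AUC_0→13.5:
  [0→0.5]: (0.0+122.6)/2 × 0.5 = 30.65
  [0.5→1.5]: (122.6+129.7)/2 × 1 = 126.15
  [1.5→3.5]: (129.7+67.5)/2 × 2 = 197.2
  [3.5→6.5]: (67.5+23.6)/2 × 3 = 136.65
  [6.5→7.5]: (23.6+16.6)/2 × 1 = 20.1
  [7.5→11.5]: (16.6+4.1)/2 × 4 = 41.4
  [11.5→13.5]: (4.1+2.0)/2 × 2 = 6.1
  Sum = 558.25 µg/L·hr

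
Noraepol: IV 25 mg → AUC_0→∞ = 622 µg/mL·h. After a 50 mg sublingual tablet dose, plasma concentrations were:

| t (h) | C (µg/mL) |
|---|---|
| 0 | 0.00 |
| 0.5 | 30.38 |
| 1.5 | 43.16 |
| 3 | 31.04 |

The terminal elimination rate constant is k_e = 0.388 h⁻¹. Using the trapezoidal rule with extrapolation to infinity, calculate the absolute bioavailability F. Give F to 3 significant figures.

Trapezoidal AUC_0→3 (sublingual tablet):
  [0→0.5]: (0.00+30.38)/2 × 0.5 = 7.595
  [0.5→1.5]: (30.38+43.16)/2 × 1 = 36.77
  [1.5→3]: (43.16+31.04)/2 × 1.5 = 55.65
  Sum = 100.015 µg/mL·h
Tail: C_last/k_e = 31.04/0.388 = 80.000
AUC_0→∞ (sublingual tablet) = 100.015 + 80.000 = 180.015 µg/mL·h
F = (AUC_ev/D_ev)/(AUC_iv/D_iv) = (180.015/50)/(622/25) = 3.6003/24.88 = 0.1447

F = 0.145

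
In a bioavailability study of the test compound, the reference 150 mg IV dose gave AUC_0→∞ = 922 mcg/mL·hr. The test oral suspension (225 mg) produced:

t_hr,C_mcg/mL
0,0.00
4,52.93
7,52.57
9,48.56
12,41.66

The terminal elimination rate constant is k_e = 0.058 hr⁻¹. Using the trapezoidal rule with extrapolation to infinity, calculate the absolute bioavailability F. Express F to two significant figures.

F = 0.88

Trapezoidal AUC_0→12 (oral suspension):
  [0→4]: (0.00+52.93)/2 × 4 = 105.86
  [4→7]: (52.93+52.57)/2 × 3 = 158.25
  [7→9]: (52.57+48.56)/2 × 2 = 101.13
  [9→12]: (48.56+41.66)/2 × 3 = 135.33
  Sum = 500.57 mcg/mL·hr
Tail: C_last/k_e = 41.66/0.058 = 718.276
AUC_0→∞ (oral suspension) = 500.57 + 718.276 = 1218.846 mcg/mL·hr
F = (AUC_ev/D_ev)/(AUC_iv/D_iv) = (1218.846/225)/(922/150) = 5.41709/6.14667 = 0.8813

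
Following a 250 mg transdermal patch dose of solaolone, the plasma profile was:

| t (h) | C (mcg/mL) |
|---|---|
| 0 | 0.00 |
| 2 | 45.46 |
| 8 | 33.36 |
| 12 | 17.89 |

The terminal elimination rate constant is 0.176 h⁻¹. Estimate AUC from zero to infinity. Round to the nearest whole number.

Trapezoidal AUC_0→12:
  [0→2]: (0.00+45.46)/2 × 2 = 45.46
  [2→8]: (45.46+33.36)/2 × 6 = 236.46
  [8→12]: (33.36+17.89)/2 × 4 = 102.5
  Sum = 384.42 mcg/mL·h
Extrapolated tail: C_last / k_e = 17.89 / 0.176 = 101.648
AUC_0→∞ = 384.42 + 101.648 = 486.068 mcg/mL·h

AUC = 486 mcg/mL·h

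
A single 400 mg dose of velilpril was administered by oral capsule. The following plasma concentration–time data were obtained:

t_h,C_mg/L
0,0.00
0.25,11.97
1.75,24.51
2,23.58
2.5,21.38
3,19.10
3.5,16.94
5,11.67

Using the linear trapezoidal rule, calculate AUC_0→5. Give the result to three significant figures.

AUC = 86.7 mg/L·h

Trapezoidal AUC_0→5:
  [0→0.25]: (0.00+11.97)/2 × 0.25 = 1.49625
  [0.25→1.75]: (11.97+24.51)/2 × 1.5 = 27.36
  [1.75→2]: (24.51+23.58)/2 × 0.25 = 6.01125
  [2→2.5]: (23.58+21.38)/2 × 0.5 = 11.24
  [2.5→3]: (21.38+19.10)/2 × 0.5 = 10.12
  [3→3.5]: (19.10+16.94)/2 × 0.5 = 9.01
  [3.5→5]: (16.94+11.67)/2 × 1.5 = 21.4575
  Sum = 86.695 mg/L·h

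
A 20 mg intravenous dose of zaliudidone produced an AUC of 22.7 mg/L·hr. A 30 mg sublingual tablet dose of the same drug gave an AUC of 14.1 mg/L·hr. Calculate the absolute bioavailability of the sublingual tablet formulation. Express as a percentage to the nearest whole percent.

F = (AUC_ev / D_ev) / (AUC_iv / D_iv)
  = (14.1/30) / (22.7/20)
  = 0.47 / 1.135 = 0.4141
  = 41.41%

F = 41%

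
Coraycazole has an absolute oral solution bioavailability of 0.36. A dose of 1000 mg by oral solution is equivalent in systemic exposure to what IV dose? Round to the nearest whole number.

D_iv = 360 mg

Systemic exposure from an extravascular dose = F × D_ev, so the equivalent IV dose is F × D_ev.
D_iv = F × D_ev = 0.36 × 1000 = 360 mg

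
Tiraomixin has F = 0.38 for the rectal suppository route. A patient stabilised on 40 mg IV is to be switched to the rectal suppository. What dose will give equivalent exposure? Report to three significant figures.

D_rectal = 105 mg

For equal systemic exposure: F × D_ev = D_iv
D_ev = D_iv / F = 40 / 0.38 = 105.263 mg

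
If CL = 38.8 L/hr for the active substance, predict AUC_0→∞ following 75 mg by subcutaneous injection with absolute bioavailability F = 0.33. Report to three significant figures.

AUC = 0.638 mg/L·hr

AUC_0→∞ = F × Dose / CL
        = 0.33 × 75 / 38.8 = 0.637887 mg/L·hr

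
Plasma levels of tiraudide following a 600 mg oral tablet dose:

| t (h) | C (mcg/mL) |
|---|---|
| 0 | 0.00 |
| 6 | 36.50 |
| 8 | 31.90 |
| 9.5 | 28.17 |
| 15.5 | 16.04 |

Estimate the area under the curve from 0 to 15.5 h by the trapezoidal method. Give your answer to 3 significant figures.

Trapezoidal AUC_0→15.5:
  [0→6]: (0.00+36.50)/2 × 6 = 109.5
  [6→8]: (36.50+31.90)/2 × 2 = 68.4
  [8→9.5]: (31.90+28.17)/2 × 1.5 = 45.0525
  [9.5→15.5]: (28.17+16.04)/2 × 6 = 132.63
  Sum = 355.5825 mcg/mL·h

AUC = 356 mcg/mL·h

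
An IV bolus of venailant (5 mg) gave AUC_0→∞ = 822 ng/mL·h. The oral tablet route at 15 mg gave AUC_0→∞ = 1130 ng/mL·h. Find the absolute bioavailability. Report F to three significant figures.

F = 0.458

F = (AUC_ev / D_ev) / (AUC_iv / D_iv)
  = (1130/15) / (822/5)
  = 75.3333 / 164.4 = 0.4582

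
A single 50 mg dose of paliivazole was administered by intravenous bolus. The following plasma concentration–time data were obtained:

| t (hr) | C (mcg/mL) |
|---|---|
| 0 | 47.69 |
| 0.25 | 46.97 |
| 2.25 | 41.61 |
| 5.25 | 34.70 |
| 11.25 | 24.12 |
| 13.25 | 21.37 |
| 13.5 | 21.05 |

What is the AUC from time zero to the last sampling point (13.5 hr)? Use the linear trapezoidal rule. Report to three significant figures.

Trapezoidal AUC_0→13.5:
  [0→0.25]: (47.69+46.97)/2 × 0.25 = 11.8325
  [0.25→2.25]: (46.97+41.61)/2 × 2 = 88.58
  [2.25→5.25]: (41.61+34.70)/2 × 3 = 114.465
  [5.25→11.25]: (34.70+24.12)/2 × 6 = 176.46
  [11.25→13.25]: (24.12+21.37)/2 × 2 = 45.49
  [13.25→13.5]: (21.37+21.05)/2 × 0.25 = 5.3025
  Sum = 442.13 mcg/mL·hr

AUC = 442 mcg/mL·hr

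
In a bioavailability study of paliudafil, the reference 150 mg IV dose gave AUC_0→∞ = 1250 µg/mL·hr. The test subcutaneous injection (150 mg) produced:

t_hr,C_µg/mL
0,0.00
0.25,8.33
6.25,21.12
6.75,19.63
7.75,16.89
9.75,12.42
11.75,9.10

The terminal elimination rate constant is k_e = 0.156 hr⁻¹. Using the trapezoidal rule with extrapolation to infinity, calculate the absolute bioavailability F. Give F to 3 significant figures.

Trapezoidal AUC_0→11.75 (subcutaneous injection):
  [0→0.25]: (0.00+8.33)/2 × 0.25 = 1.04125
  [0.25→6.25]: (8.33+21.12)/2 × 6 = 88.35
  [6.25→6.75]: (21.12+19.63)/2 × 0.5 = 10.1875
  [6.75→7.75]: (19.63+16.89)/2 × 1 = 18.26
  [7.75→9.75]: (16.89+12.42)/2 × 2 = 29.31
  [9.75→11.75]: (12.42+9.10)/2 × 2 = 21.52
  Sum = 168.66875 µg/mL·hr
Tail: C_last/k_e = 9.10/0.156 = 58.333
AUC_0→∞ (subcutaneous injection) = 168.66875 + 58.333 = 227.00175 µg/mL·hr
F = (AUC_ev/D_ev)/(AUC_iv/D_iv) = (227.00175/150)/(1250/150) = 1.513345/8.33333 = 0.1816

F = 0.182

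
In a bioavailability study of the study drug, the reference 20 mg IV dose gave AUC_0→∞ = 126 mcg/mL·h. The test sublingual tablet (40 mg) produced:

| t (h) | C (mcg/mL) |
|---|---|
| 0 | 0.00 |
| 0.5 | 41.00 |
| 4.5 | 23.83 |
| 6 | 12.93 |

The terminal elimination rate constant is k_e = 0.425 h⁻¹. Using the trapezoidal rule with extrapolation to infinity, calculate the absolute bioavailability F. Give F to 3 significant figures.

Trapezoidal AUC_0→6 (sublingual tablet):
  [0→0.5]: (0.00+41.00)/2 × 0.5 = 10.25
  [0.5→4.5]: (41.00+23.83)/2 × 4 = 129.66
  [4.5→6]: (23.83+12.93)/2 × 1.5 = 27.57
  Sum = 167.48 mcg/mL·h
Tail: C_last/k_e = 12.93/0.425 = 30.424
AUC_0→∞ (sublingual tablet) = 167.48 + 30.424 = 197.904 mcg/mL·h
F = (AUC_ev/D_ev)/(AUC_iv/D_iv) = (197.904/40)/(126/20) = 4.9476/6.3 = 0.7853

F = 0.785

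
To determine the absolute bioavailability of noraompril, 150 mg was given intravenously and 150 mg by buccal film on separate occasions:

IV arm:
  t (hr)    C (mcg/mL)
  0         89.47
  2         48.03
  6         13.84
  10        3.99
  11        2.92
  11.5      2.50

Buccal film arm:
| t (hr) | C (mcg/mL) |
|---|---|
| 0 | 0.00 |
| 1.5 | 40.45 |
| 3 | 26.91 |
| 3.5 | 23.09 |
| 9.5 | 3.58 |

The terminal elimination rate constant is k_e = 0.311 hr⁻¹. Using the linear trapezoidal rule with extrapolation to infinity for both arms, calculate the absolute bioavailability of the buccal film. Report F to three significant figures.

Trapezoidal AUC_0→11.5 (IV):
  [0→2]: (89.47+48.03)/2 × 2 = 137.5
  [2→6]: (48.03+13.84)/2 × 4 = 123.74
  [6→10]: (13.84+3.99)/2 × 4 = 35.66
  [10→11]: (3.99+2.92)/2 × 1 = 3.455
  [11→11.5]: (2.92+2.50)/2 × 0.5 = 1.355
  Sum = 301.71 mcg/mL·hr
IV tail: 2.50/0.311 = 8.039; AUC_iv,0→∞ = 301.71 + 8.039 = 309.749 mcg/mL·hr
Trapezoidal AUC_0→9.5 (buccal film):
  [0→1.5]: (0.00+40.45)/2 × 1.5 = 30.3375
  [1.5→3]: (40.45+26.91)/2 × 1.5 = 50.52
  [3→3.5]: (26.91+23.09)/2 × 0.5 = 12.5
  [3.5→9.5]: (23.09+3.58)/2 × 6 = 80.01
  Sum = 173.3675 mcg/mL·hr
buccal film tail: 3.58/0.311 = 11.511; AUC_ev,0→∞ = 173.3675 + 11.511 = 184.8785 mcg/mL·hr
F = (AUC_ev/D_ev)/(AUC_iv/D_iv) = (184.8785/150)/(309.749/150) = 1.23252/2.06499 = 0.5969

F = 0.597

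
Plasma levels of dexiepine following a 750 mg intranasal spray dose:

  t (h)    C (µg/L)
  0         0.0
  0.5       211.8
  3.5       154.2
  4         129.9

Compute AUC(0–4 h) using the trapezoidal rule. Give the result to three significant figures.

Trapezoidal AUC_0→4:
  [0→0.5]: (0.0+211.8)/2 × 0.5 = 52.95
  [0.5→3.5]: (211.8+154.2)/2 × 3 = 549.0
  [3.5→4]: (154.2+129.9)/2 × 0.5 = 71.025
  Sum = 672.975 µg/L·h

AUC = 673 µg/L·h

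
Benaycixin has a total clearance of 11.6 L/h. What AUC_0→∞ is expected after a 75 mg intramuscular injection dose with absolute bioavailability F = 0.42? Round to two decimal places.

AUC_0→∞ = F × Dose / CL
        = 0.42 × 75 / 11.6 = 2.71552 mg/L·h

AUC = 2.72 mg/L·h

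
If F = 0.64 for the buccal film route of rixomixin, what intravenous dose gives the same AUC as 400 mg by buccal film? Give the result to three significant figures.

Systemic exposure from an extravascular dose = F × D_ev, so the equivalent IV dose is F × D_ev.
D_iv = F × D_ev = 0.64 × 400 = 256 mg

D_iv = 256 mg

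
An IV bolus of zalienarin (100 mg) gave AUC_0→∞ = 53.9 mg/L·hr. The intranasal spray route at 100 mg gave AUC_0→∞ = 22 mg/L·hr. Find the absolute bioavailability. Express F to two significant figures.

F = (AUC_ev / D_ev) / (AUC_iv / D_iv)
  = (22/100) / (53.9/100)
  = 0.22 / 0.539 = 0.4082

F = 0.41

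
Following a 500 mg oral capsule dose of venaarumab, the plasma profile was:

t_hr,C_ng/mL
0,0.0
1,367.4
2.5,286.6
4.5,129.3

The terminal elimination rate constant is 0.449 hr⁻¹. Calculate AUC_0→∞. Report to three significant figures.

AUC = 1380 ng/mL·hr

Trapezoidal AUC_0→4.5:
  [0→1]: (0.0+367.4)/2 × 1 = 183.7
  [1→2.5]: (367.4+286.6)/2 × 1.5 = 490.5
  [2.5→4.5]: (286.6+129.3)/2 × 2 = 415.9
  Sum = 1090.1 ng/mL·hr
Extrapolated tail: C_last / k_e = 129.3 / 0.449 = 287.973
AUC_0→∞ = 1090.1 + 287.973 = 1378.073 ng/mL·hr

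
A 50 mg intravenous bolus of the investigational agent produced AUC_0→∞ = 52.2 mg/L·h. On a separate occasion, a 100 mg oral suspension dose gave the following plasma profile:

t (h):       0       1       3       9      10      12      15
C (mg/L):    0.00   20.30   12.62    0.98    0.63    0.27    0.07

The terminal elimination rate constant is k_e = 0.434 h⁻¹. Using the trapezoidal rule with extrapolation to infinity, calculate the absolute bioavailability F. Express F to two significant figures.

F = 0.83

Trapezoidal AUC_0→15 (oral suspension):
  [0→1]: (0.00+20.30)/2 × 1 = 10.15
  [1→3]: (20.30+12.62)/2 × 2 = 32.92
  [3→9]: (12.62+0.98)/2 × 6 = 40.8
  [9→10]: (0.98+0.63)/2 × 1 = 0.805
  [10→12]: (0.63+0.27)/2 × 2 = 0.9
  [12→15]: (0.27+0.07)/2 × 3 = 0.51
  Sum = 86.085 mg/L·h
Tail: C_last/k_e = 0.07/0.434 = 0.161
AUC_0→∞ (oral suspension) = 86.085 + 0.161 = 86.246 mg/L·h
F = (AUC_ev/D_ev)/(AUC_iv/D_iv) = (86.246/100)/(52.2/50) = 0.86246/1.044 = 0.8261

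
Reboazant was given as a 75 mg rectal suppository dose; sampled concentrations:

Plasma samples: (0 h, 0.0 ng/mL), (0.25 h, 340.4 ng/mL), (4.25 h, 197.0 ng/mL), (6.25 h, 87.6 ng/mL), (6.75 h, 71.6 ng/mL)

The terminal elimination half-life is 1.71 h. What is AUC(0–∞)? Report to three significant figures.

AUC = 1620 ng/mL·h

Trapezoidal AUC_0→6.75:
  [0→0.25]: (0.0+340.4)/2 × 0.25 = 42.55
  [0.25→4.25]: (340.4+197.0)/2 × 4 = 1074.8
  [4.25→6.25]: (197.0+87.6)/2 × 2 = 284.6
  [6.25→6.75]: (87.6+71.6)/2 × 0.5 = 39.8
  Sum = 1441.75 ng/mL·h
k_e = ln2 / t½ = 0.693147 / 1.71 = 0.4053 h^-1
Extrapolated tail: C_last / k_e = 71.6 / 0.4053 = 176.659
AUC_0→∞ = 1441.75 + 176.659 = 1618.409 ng/mL·h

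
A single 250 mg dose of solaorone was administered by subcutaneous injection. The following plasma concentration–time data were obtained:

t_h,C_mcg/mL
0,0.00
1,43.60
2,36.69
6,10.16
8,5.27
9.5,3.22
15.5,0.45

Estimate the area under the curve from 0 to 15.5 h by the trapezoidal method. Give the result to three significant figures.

Trapezoidal AUC_0→15.5:
  [0→1]: (0.00+43.60)/2 × 1 = 21.8
  [1→2]: (43.60+36.69)/2 × 1 = 40.145
  [2→6]: (36.69+10.16)/2 × 4 = 93.7
  [6→8]: (10.16+5.27)/2 × 2 = 15.43
  [8→9.5]: (5.27+3.22)/2 × 1.5 = 6.3675
  [9.5→15.5]: (3.22+0.45)/2 × 6 = 11.01
  Sum = 188.4525 mcg/mL·h

AUC = 188 mcg/mL·h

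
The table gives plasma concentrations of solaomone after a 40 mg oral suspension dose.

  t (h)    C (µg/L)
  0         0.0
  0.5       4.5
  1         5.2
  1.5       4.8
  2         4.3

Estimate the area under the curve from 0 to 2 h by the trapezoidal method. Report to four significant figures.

Trapezoidal AUC_0→2:
  [0→0.5]: (0.0+4.5)/2 × 0.5 = 1.125
  [0.5→1]: (4.5+5.2)/2 × 0.5 = 2.425
  [1→1.5]: (5.2+4.8)/2 × 0.5 = 2.5
  [1.5→2]: (4.8+4.3)/2 × 0.5 = 2.275
  Sum = 8.325 µg/L·h

AUC = 8.325 µg/L·h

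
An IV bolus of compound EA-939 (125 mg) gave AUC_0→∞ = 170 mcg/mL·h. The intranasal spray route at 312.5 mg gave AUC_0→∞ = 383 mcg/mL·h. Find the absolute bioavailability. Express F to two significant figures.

F = 0.90

F = (AUC_ev / D_ev) / (AUC_iv / D_iv)
  = (383/312.5) / (170/125)
  = 1.2256 / 1.36 = 0.9012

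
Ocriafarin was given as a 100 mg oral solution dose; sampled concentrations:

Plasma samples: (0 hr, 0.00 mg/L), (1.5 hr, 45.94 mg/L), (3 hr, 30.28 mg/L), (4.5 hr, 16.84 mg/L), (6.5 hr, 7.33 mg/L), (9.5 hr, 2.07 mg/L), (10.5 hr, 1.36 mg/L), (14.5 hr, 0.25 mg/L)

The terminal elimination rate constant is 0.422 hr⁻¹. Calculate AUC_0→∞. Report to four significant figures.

AUC = 170.8 mg/L·hr

Trapezoidal AUC_0→14.5:
  [0→1.5]: (0.00+45.94)/2 × 1.5 = 34.455
  [1.5→3]: (45.94+30.28)/2 × 1.5 = 57.165
  [3→4.5]: (30.28+16.84)/2 × 1.5 = 35.34
  [4.5→6.5]: (16.84+7.33)/2 × 2 = 24.17
  [6.5→9.5]: (7.33+2.07)/2 × 3 = 14.1
  [9.5→10.5]: (2.07+1.36)/2 × 1 = 1.715
  [10.5→14.5]: (1.36+0.25)/2 × 4 = 3.22
  Sum = 170.165 mg/L·hr
Extrapolated tail: C_last / k_e = 0.25 / 0.422 = 0.592
AUC_0→∞ = 170.165 + 0.592 = 170.757 mg/L·hr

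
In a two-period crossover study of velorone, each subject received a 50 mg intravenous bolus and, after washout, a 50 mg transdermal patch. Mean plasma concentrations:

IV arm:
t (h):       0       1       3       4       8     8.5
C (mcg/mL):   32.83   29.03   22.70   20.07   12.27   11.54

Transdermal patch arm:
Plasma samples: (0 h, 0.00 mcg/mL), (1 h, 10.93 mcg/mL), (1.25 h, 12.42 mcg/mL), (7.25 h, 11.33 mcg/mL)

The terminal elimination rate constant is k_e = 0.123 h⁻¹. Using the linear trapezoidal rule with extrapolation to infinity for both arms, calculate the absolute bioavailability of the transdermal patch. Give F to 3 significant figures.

Trapezoidal AUC_0→8.5 (IV):
  [0→1]: (32.83+29.03)/2 × 1 = 30.93
  [1→3]: (29.03+22.70)/2 × 2 = 51.73
  [3→4]: (22.70+20.07)/2 × 1 = 21.385
  [4→8]: (20.07+12.27)/2 × 4 = 64.68
  [8→8.5]: (12.27+11.54)/2 × 0.5 = 5.9525
  Sum = 174.6775 mcg/mL·h
IV tail: 11.54/0.123 = 93.821; AUC_iv,0→∞ = 174.6775 + 93.821 = 268.4985 mcg/mL·h
Trapezoidal AUC_0→7.25 (transdermal patch):
  [0→1]: (0.00+10.93)/2 × 1 = 5.465
  [1→1.25]: (10.93+12.42)/2 × 0.25 = 2.91875
  [1.25→7.25]: (12.42+11.33)/2 × 6 = 71.25
  Sum = 79.63375 mcg/mL·h
transdermal patch tail: 11.33/0.123 = 92.114; AUC_ev,0→∞ = 79.63375 + 92.114 = 171.74775 mcg/mL·h
F = (AUC_ev/D_ev)/(AUC_iv/D_iv) = (171.74775/50)/(268.4985/50) = 3.434955/5.36997 = 0.6397

F = 0.640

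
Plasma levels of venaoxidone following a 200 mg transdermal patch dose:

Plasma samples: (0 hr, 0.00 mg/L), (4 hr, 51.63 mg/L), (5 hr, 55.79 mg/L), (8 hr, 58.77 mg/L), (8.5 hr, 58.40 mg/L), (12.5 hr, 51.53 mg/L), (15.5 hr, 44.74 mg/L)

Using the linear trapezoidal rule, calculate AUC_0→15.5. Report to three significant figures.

Trapezoidal AUC_0→15.5:
  [0→4]: (0.00+51.63)/2 × 4 = 103.26
  [4→5]: (51.63+55.79)/2 × 1 = 53.71
  [5→8]: (55.79+58.77)/2 × 3 = 171.84
  [8→8.5]: (58.77+58.40)/2 × 0.5 = 29.2925
  [8.5→12.5]: (58.40+51.53)/2 × 4 = 219.86
  [12.5→15.5]: (51.53+44.74)/2 × 3 = 144.405
  Sum = 722.3675 mg/L·hr

AUC = 722 mg/L·hr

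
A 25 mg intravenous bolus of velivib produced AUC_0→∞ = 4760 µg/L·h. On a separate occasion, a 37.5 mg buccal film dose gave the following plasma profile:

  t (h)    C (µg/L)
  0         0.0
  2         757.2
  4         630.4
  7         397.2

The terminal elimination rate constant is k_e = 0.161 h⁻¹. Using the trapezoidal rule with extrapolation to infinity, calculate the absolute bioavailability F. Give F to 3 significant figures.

F = 0.862

Trapezoidal AUC_0→7 (buccal film):
  [0→2]: (0.0+757.2)/2 × 2 = 757.2
  [2→4]: (757.2+630.4)/2 × 2 = 1387.6
  [4→7]: (630.4+397.2)/2 × 3 = 1541.4
  Sum = 3686.2 µg/L·h
Tail: C_last/k_e = 397.2/0.161 = 2467.081
AUC_0→∞ (buccal film) = 3686.2 + 2467.081 = 6153.281 µg/L·h
F = (AUC_ev/D_ev)/(AUC_iv/D_iv) = (6153.281/37.5)/(4760/25) = 164.087/190.4 = 0.8618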